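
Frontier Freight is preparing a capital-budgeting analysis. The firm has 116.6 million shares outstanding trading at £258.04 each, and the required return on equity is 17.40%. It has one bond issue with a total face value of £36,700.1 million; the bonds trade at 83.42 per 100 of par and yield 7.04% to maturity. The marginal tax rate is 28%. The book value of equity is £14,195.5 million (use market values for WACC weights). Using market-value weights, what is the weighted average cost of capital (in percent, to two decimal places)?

Market value of equity E = 258.04 × 116.6m = 30087.464m. Market value of debt D = 36700.1m × 83.42/100 = 30615.22342m.
Total capital V = 30087.464 + 30615.22342 = 60702.68742.
Equity: weight = 30087.464/60702.68742 = 0.4957; cost = 17.4%.
Bonds outstanding: weight = 30615.22342/60702.68742 = 0.5043; after-tax cost = 7.04% × (1 − 28%) = 5.0688%.
WACC = 0.4957 × 17.4000% + 0.5043 × 5.0688% = 11.1808%.

11.18%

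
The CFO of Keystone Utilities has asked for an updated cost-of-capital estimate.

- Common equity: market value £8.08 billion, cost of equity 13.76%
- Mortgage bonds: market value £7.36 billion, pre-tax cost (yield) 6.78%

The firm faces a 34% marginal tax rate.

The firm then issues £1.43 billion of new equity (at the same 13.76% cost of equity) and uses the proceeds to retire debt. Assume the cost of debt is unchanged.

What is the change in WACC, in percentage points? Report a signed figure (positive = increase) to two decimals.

+0.86 pp

Current WACC:
Total capital V = 8.08 + 7.36 = 15.44.
Equity: weight = 8.08/15.44 = 0.5233; cost = 13.76%.
Mortgage bonds: weight = 7.36/15.44 = 0.4767; after-tax cost = 6.78% × (1 − 34%) = 4.4748%.
WACC = 0.5233 × 13.7600% + 0.4767 × 4.4748% = 9.3339%.
After the change:
Total capital V = 9.51 + 5.93 = 15.44.
Equity: weight = 9.51/15.44 = 0.6159; cost = 13.76%.
Mortgage bonds: weight = 5.93/15.44 = 0.3841; after-tax cost = 6.78% × (1 − 34%) = 4.4748%.
WACC = 0.6159 × 13.7600% + 0.3841 × 4.4748% = 10.1939%.
Change in WACC = 10.1939% − 9.3339% = 0.8600 pp.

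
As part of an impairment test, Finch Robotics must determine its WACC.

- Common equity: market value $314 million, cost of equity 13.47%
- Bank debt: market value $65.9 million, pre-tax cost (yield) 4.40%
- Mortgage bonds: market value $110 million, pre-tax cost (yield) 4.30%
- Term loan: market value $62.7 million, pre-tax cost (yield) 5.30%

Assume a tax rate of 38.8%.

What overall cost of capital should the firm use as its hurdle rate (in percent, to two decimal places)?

Total capital V = 314 + 65.9 + 110 + 62.7 = 552.6.
Equity: weight = 314/552.6 = 0.5682; cost = 13.47%.
Bank debt: weight = 65.9/552.6 = 0.1193; after-tax cost = 4.4% × (1 − 38.8%) = 2.6928%.
Mortgage bonds: weight = 110/552.6 = 0.1991; after-tax cost = 4.3% × (1 − 38.8%) = 2.6316%.
Term loan: weight = 62.7/552.6 = 0.1135; after-tax cost = 5.3% × (1 − 38.8%) = 3.2436%.
WACC = 0.5682 × 13.4700% + 0.1193 × 2.6928% + 0.1991 × 2.6316% + 0.1135 × 3.2436% = 8.8670%.

8.87%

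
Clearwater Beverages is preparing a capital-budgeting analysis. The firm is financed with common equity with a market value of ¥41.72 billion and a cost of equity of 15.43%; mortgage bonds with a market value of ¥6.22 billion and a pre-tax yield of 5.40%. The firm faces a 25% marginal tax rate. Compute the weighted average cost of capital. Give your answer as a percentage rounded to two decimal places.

13.95%

Total capital V = 41.72 + 6.22 = 47.94.
Equity: weight = 41.72/47.94 = 0.8703; cost = 15.43%.
Mortgage bonds: weight = 6.22/47.94 = 0.1297; after-tax cost = 5.4% × (1 − 25%) = 4.0500%.
WACC = 0.8703 × 15.4300% + 0.1297 × 4.0500% = 13.9535%.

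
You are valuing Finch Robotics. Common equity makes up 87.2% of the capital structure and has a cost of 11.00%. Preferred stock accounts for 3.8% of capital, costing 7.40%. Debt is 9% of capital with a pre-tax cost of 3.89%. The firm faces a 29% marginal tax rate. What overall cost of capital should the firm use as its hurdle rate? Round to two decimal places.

After-tax cost of debt = 3.89% × (1 − 29%) = 2.7619%.
WACC = 0.872 × 11.0000% + 0.038 × 7.4000% + 0.090 × 2.7619% = 10.1218%.

10.12%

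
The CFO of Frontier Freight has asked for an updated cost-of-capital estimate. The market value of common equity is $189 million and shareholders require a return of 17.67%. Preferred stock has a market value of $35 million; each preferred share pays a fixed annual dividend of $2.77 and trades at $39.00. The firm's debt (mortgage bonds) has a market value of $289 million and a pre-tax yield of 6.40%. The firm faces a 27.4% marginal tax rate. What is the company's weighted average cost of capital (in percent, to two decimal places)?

Cost of preferred: Rp = 2.77 / 39.0 = 7.1026%.
Total capital V = 189 + 35 + 289 = 513.
Equity: weight = 189/513 = 0.3684; cost = 17.67%.
Preferred: weight = 35/513 = 0.0682; cost = 7.1026%.
Mortgage bonds: weight = 289/513 = 0.5634; after-tax cost = 6.4% × (1 − 27.4%) = 4.6464%.
WACC = 0.3684 × 17.6700% + 0.0682 × 7.1026% + 0.5634 × 4.6464% = 9.6121%.

9.61%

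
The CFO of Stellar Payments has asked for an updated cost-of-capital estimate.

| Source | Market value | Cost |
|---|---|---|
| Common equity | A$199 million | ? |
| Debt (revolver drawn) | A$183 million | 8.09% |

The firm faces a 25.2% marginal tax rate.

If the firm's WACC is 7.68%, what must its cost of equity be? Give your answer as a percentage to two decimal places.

Total capital V = 199 + 183 = 382.
Equity weight = 199/382 = 0.5209.
Revolver drawn weight = 183/382 = 0.4791.
Debt contribution = 0.4791 × 8.09% × (1 − 25.2%) = 2.8989%.
Required equity contribution = 7.68% − 2.8989% = 4.7811%.
Re = 4.7811% / 0.5209 = 9.1777%.

9.18%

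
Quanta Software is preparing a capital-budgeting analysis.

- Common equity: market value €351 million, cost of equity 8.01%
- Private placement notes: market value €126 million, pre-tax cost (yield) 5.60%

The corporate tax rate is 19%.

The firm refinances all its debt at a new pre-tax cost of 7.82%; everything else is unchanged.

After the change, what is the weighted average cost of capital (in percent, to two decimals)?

7.57%

After the change:
Total capital V = 351 + 126 = 477.
Equity: weight = 351/477 = 0.7358; cost = 8.01%.
Private placement notes: weight = 126/477 = 0.2642; after-tax cost = 7.82% × (1 − 19%) = 6.3342%.
WACC = 0.7358 × 8.0100% + 0.2642 × 6.3342% = 7.5673%.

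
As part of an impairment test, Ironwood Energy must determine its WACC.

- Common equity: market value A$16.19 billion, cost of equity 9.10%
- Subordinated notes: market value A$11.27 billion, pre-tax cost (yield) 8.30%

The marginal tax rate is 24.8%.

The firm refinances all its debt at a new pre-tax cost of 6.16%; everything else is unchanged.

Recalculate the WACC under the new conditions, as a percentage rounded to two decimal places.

After the change:
Total capital V = 16.19 + 11.27 = 27.46.
Equity: weight = 16.19/27.46 = 0.5896; cost = 9.1%.
Subordinated notes: weight = 11.27/27.46 = 0.4104; after-tax cost = 6.16% × (1 − 24.8%) = 4.6323%.
WACC = 0.5896 × 9.1000% + 0.4104 × 4.6323% = 7.2664%.

7.27%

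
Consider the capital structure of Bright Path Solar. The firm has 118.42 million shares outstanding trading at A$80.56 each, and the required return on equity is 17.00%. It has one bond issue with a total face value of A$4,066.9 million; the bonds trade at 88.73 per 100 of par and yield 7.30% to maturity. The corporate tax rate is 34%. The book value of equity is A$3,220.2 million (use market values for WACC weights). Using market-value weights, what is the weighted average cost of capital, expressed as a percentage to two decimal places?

Market value of equity E = 80.56 × 118.42m = 9539.9152m. Market value of debt D = 4066.9m × 88.73/100 = 3608.56037m.
Total capital V = 9539.9152 + 3608.56037 = 13148.47557.
Equity: weight = 9539.9152/13148.47557 = 0.7256; cost = 17%.
Bonds outstanding: weight = 3608.56037/13148.47557 = 0.2744; after-tax cost = 7.3% × (1 − 34%) = 4.8180%.
WACC = 0.7256 × 17.0000% + 0.2744 × 4.8180% = 13.6567%.

13.66%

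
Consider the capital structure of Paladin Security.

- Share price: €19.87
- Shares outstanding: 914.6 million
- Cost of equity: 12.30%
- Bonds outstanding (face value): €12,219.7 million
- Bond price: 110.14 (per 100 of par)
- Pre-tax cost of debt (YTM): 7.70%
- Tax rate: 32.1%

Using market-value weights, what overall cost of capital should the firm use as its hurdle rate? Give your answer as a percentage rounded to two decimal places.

9.29%

Market value of equity E = 19.87 × 914.6m = 18173.102m. Market value of debt D = 12219.7m × 110.14/100 = 13458.77758m.
Total capital V = 18173.102 + 13458.77758 = 31631.87958.
Equity: weight = 18173.102/31631.87958 = 0.5745; cost = 12.3%.
Bonds outstanding: weight = 13458.77758/31631.87958 = 0.4255; after-tax cost = 7.7% × (1 − 32.1%) = 5.2283%.
WACC = 0.5745 × 12.3000% + 0.4255 × 5.2283% = 9.2911%.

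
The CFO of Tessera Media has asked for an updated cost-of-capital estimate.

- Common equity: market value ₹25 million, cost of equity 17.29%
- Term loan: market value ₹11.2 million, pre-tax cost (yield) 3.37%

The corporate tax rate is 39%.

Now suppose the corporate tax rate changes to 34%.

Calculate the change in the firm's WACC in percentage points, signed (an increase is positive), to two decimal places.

Current WACC:
Total capital V = 25 + 11.2 = 36.2.
Equity: weight = 25/36.2 = 0.6906; cost = 17.29%.
Term loan: weight = 11.2/36.2 = 0.3094; after-tax cost = 3.37% × (1 − 39%) = 2.0557%.
WACC = 0.6906 × 17.2900% + 0.3094 × 2.0557% = 12.5766%.
After the change:
Total capital V = 25 + 11.2 = 36.2.
Equity: weight = 25/36.2 = 0.6906; cost = 17.29%.
Term loan: weight = 11.2/36.2 = 0.3094; after-tax cost = 3.37% × (1 − 34%) = 2.2242%.
WACC = 0.6906 × 17.2900% + 0.3094 × 2.2242% = 12.6288%.
Change in WACC = 12.6288% − 12.5766% = 0.0521 pp.

+0.05 pp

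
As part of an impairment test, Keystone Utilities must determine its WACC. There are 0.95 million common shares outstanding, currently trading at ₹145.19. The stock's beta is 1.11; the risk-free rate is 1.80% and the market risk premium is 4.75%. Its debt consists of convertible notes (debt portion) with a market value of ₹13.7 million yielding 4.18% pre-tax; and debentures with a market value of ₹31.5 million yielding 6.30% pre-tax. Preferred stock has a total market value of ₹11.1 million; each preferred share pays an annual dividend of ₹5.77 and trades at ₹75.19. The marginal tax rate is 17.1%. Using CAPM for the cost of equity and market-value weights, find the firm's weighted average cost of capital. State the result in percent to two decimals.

6.55%

Cost of equity via CAPM: Re = 1.8% + 1.11 × 4.75% = 7.0725%.
Cost of preferred: Rp = 5.77 / 75.19 = 7.6739%.
Market value of equity E = 145.19 × 0.95m = 137.9305m.
Total capital V = 137.9305 + 11.1 + 13.7 + 31.5 = 194.2305.
Equity: weight = 137.9305/194.2305 = 0.7101; cost = 7.0725%.
Preferred: weight = 11.1/194.2305 = 0.0571; cost = 7.6739%.
Convertible notes (debt portion): weight = 13.7/194.2305 = 0.0705; after-tax cost = 4.18% × (1 − 17.1%) = 3.4652%.
Debentures: weight = 31.5/194.2305 = 0.1622; after-tax cost = 6.3% × (1 − 17.1%) = 5.2227%.
WACC = 0.7101 × 7.0725% + 0.0571 × 7.6739% + 0.0705 × 3.4652% + 0.1622 × 5.2227% = 6.5524%.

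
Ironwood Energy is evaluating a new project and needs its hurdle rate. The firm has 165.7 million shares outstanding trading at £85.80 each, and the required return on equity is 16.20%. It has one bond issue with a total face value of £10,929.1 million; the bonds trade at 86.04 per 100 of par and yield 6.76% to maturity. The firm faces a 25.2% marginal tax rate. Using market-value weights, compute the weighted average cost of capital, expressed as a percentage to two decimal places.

Market value of equity E = 85.8 × 165.7m = 14217.06m. Market value of debt D = 10929.1m × 86.04/100 = 9403.39764m.
Total capital V = 14217.06 + 9403.39764 = 23620.45764.
Equity: weight = 14217.06/23620.45764 = 0.6019; cost = 16.2%.
Bonds outstanding: weight = 9403.39764/23620.45764 = 0.3981; after-tax cost = 6.76% × (1 − 25.2%) = 5.0565%.
WACC = 0.6019 × 16.2000% + 0.3981 × 5.0565% = 11.7637%.

11.76%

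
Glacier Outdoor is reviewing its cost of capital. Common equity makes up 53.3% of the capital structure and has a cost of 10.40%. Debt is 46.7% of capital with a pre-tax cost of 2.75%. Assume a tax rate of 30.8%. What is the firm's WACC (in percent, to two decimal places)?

After-tax cost of debt = 2.75% × (1 − 30.8%) = 1.9030%.
WACC = 0.533 × 10.4000% + 0.467 × 1.9030% = 6.4319%.

6.43%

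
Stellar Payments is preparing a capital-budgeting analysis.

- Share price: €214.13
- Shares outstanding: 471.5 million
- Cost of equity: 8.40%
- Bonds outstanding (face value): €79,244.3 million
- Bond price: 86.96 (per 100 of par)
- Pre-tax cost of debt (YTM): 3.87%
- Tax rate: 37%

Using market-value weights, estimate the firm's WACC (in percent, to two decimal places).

Market value of equity E = 214.13 × 471.5m = 100962.295m. Market value of debt D = 79244.3m × 86.96/100 = 68910.84328m.
Total capital V = 100962.295 + 68910.84328 = 169873.13828.
Equity: weight = 100962.295/169873.13828 = 0.5943; cost = 8.4%.
Bonds outstanding: weight = 68910.84328/169873.13828 = 0.4057; after-tax cost = 3.87% × (1 − 37%) = 2.4381%.
WACC = 0.5943 × 8.4000% + 0.4057 × 2.4381% = 5.9815%.

5.98%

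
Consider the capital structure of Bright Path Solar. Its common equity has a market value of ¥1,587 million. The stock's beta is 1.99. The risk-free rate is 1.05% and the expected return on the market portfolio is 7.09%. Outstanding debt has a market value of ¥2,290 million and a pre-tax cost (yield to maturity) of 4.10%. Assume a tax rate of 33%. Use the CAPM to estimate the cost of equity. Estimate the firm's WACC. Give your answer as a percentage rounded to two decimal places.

6.97%

Market risk premium = 7.09% − 1.05% = 6.04%.
Cost of equity via CAPM: Re = 1.05% + 1.99 × 6.04% = 13.0696%.
Total capital V = 1587 + 2290 = 3877.
Equity: weight = 1587/3877 = 0.4093; cost = 13.0696%.
Debt: weight = 2290/3877 = 0.5907; after-tax cost = 4.1% × (1 − 33%) = 2.7470%.
WACC = 0.4093 × 13.0696% + 0.5907 × 2.7470% = 6.9724%.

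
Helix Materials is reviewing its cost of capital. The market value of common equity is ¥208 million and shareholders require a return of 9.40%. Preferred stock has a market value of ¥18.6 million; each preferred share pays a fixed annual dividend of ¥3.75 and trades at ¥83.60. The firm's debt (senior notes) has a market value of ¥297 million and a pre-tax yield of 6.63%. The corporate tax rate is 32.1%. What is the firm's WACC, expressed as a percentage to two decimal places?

Cost of preferred: Rp = 3.75 / 83.6 = 4.4856%.
Total capital V = 208 + 18.6 + 297 = 523.6.
Equity: weight = 208/523.6 = 0.3972; cost = 9.4%.
Preferred: weight = 18.6/523.6 = 0.0355; cost = 4.4856%.
Senior notes: weight = 297/523.6 = 0.5672; after-tax cost = 6.63% × (1 − 32.1%) = 4.5018%.
WACC = 0.3972 × 9.4000% + 0.0355 × 4.4856% + 0.5672 × 4.5018% = 6.4470%.

6.45%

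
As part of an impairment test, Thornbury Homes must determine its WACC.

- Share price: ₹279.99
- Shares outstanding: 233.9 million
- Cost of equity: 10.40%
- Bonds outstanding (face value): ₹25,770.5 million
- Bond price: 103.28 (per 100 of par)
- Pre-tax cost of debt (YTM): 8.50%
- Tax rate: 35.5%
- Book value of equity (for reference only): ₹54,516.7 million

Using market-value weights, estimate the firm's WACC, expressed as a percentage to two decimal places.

8.98%

Market value of equity E = 279.99 × 233.9m = 65489.661m. Market value of debt D = 25770.5m × 103.28/100 = 26615.7724m.
Total capital V = 65489.661 + 26615.7724 = 92105.4334.
Equity: weight = 65489.661/92105.4334 = 0.7110; cost = 10.4%.
Bonds outstanding: weight = 26615.7724/92105.4334 = 0.2890; after-tax cost = 8.5% × (1 − 35.5%) = 5.4825%.
WACC = 0.7110 × 10.4000% + 0.2890 × 5.4825% = 8.9790%.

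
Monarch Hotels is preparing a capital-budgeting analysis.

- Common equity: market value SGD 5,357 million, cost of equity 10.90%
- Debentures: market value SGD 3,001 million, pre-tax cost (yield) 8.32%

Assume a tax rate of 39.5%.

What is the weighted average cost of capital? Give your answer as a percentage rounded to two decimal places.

Total capital V = 5357 + 3001 = 8358.
Equity: weight = 5357/8358 = 0.6409; cost = 10.9%.
Debentures: weight = 3001/8358 = 0.3591; after-tax cost = 8.32% × (1 − 39.5%) = 5.0336%.
WACC = 0.6409 × 10.9000% + 0.3591 × 5.0336% = 8.7936%.

8.79%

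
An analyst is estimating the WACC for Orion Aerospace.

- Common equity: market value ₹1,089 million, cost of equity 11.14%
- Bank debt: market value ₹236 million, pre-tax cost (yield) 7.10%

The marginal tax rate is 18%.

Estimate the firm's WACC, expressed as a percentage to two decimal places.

Total capital V = 1089 + 236 = 1325.
Equity: weight = 1089/1325 = 0.8219; cost = 11.14%.
Bank debt: weight = 236/1325 = 0.1781; after-tax cost = 7.1% × (1 − 18%) = 5.8220%.
WACC = 0.8219 × 11.1400% + 0.1781 × 5.8220% = 10.1928%.

10.19%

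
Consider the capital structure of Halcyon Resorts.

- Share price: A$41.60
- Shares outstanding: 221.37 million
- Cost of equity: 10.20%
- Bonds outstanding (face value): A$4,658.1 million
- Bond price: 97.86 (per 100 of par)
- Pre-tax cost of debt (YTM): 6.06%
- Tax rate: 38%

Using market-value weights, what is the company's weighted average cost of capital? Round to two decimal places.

Market value of equity E = 41.6 × 221.37m = 9208.992m. Market value of debt D = 4658.1m × 97.86/100 = 4558.41666m.
Total capital V = 9208.992 + 4558.41666 = 13767.40866.
Equity: weight = 9208.992/13767.40866 = 0.6689; cost = 10.2%.
Bonds outstanding: weight = 4558.41666/13767.40866 = 0.3311; after-tax cost = 6.06% × (1 − 38%) = 3.7572%.
WACC = 0.6689 × 10.2000% + 0.3311 × 3.7572% = 8.0668%.

8.07%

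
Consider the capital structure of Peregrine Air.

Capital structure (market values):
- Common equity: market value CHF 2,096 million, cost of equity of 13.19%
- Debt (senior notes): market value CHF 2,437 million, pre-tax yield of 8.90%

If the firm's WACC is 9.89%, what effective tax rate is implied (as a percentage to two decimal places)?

20.77%

Total capital V = 2096 + 2437 = 4533.
Equity weight = 2096/4533 = 0.4624.
Senior notes weight = 2437/4533 = 0.5376.
Equity contribution = 0.4624 × 13.19% = 6.0989%.
Debt contribution must be 9.89% − 6.0989% = 3.7911%.
0.5376 × 8.9% × (1 − T) = 3.7911%  ⇒  (1 − T) = 0.7923.
T = 20.7668%.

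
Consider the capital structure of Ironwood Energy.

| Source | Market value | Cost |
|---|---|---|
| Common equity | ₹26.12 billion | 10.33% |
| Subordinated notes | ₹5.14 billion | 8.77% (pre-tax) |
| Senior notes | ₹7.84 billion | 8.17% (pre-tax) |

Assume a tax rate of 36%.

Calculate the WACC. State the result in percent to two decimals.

Total capital V = 26.12 + 5.14 + 7.84 = 39.1.
Equity: weight = 26.12/39.1 = 0.6680; cost = 10.33%.
Subordinated notes: weight = 5.14/39.1 = 0.1315; after-tax cost = 8.77% × (1 − 36%) = 5.6128%.
Senior notes: weight = 7.84/39.1 = 0.2005; after-tax cost = 8.17% × (1 − 36%) = 5.2288%.
WACC = 0.6680 × 10.3300% + 0.1315 × 5.6128% + 0.2005 × 5.2288% = 8.6870%.

8.69%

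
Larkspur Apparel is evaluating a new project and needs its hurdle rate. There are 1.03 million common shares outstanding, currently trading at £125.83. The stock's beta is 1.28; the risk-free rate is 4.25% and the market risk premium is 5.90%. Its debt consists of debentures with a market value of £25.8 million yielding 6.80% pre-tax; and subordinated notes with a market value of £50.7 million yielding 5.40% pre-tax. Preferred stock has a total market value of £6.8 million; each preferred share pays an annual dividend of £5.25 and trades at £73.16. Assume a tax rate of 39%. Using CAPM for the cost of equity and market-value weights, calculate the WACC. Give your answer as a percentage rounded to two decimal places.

Cost of equity via CAPM: Re = 4.25% + 1.28 × 5.9% = 11.8020%.
Cost of preferred: Rp = 5.25 / 73.16 = 7.1761%.
Market value of equity E = 125.83 × 1.03m = 129.6049m.
Total capital V = 129.6049 + 6.8 + 25.8 + 50.7 = 212.9049.
Equity: weight = 129.6049/212.9049 = 0.6087; cost = 11.802%.
Preferred: weight = 6.8/212.9049 = 0.0319; cost = 7.1761%.
Debentures: weight = 25.8/212.9049 = 0.1212; after-tax cost = 6.8% × (1 − 39%) = 4.1480%.
Subordinated notes: weight = 50.7/212.9049 = 0.2381; after-tax cost = 5.4% × (1 − 39%) = 3.2940%.
WACC = 0.6087 × 11.8020% + 0.0319 × 7.1761% + 0.1212 × 4.1480% + 0.2381 × 3.2940% = 8.7007%.

8.70%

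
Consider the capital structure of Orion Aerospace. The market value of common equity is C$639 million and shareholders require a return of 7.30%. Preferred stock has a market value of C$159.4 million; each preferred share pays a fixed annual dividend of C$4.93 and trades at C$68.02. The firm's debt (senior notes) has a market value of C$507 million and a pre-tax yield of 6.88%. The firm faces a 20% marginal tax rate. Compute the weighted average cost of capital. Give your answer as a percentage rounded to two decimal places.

6.60%

Cost of preferred: Rp = 4.93 / 68.02 = 7.2479%.
Total capital V = 639 + 159.4 + 507 = 1305.4.
Equity: weight = 639/1305.4 = 0.4895; cost = 7.3%.
Preferred: weight = 159.4/1305.4 = 0.1221; cost = 7.2479%.
Senior notes: weight = 507/1305.4 = 0.3884; after-tax cost = 6.88% × (1 − 20%) = 5.5040%.
WACC = 0.4895 × 7.3000% + 0.1221 × 7.2479% + 0.3884 × 5.5040% = 6.5961%.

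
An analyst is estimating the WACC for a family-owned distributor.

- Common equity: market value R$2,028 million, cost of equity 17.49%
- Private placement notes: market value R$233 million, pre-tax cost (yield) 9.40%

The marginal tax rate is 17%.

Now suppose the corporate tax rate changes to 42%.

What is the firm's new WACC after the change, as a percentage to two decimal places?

16.25%

After the change:
Total capital V = 2028 + 233 = 2261.
Equity: weight = 2028/2261 = 0.8969; cost = 17.49%.
Private placement notes: weight = 233/2261 = 0.1031; after-tax cost = 9.4% × (1 − 42%) = 5.4520%.
WACC = 0.8969 × 17.4900% + 0.1031 × 5.4520% = 16.2495%.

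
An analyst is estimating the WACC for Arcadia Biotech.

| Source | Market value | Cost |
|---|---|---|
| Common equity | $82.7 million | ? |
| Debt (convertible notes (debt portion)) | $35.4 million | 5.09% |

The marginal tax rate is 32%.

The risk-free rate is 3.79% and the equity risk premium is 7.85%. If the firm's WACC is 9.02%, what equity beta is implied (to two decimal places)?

0.97

Total capital V = 82.7 + 35.4 = 118.1.
Equity weight = 82.7/118.1 = 0.7003.
Convertible notes (debt portion) weight = 35.4/118.1 = 0.2997.
Debt contribution = 0.2997 × 5.09% × (1 − 32%) = 1.0375%.
Required equity contribution = 9.02% − 1.0375% = 7.9825%  ⇒  Re = 11.3995%.
CAPM: 11.3995% = 3.79% + β × 7.85%  ⇒  β = 0.9694.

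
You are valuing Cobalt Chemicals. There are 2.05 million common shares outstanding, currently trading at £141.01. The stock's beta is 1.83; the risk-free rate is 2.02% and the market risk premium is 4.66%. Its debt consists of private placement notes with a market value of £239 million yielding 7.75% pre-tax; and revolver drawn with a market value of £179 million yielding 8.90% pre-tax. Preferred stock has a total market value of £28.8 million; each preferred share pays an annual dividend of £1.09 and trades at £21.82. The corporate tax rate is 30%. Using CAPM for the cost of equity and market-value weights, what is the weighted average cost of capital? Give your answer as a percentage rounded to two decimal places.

Cost of equity via CAPM: Re = 2.02% + 1.83 × 4.66% = 10.5478%.
Cost of preferred: Rp = 1.09 / 21.82 = 4.9954%.
Market value of equity E = 141.01 × 2.05m = 289.0705m.
Total capital V = 289.0705 + 28.8 + 239 + 179 = 735.8705.
Equity: weight = 289.0705/735.8705 = 0.3928; cost = 10.5478%.
Preferred: weight = 28.8/735.8705 = 0.0391; cost = 4.9954%.
Private placement notes: weight = 239/735.8705 = 0.3248; after-tax cost = 7.75% × (1 − 30%) = 5.4250%.
Revolver drawn: weight = 179/735.8705 = 0.2432; after-tax cost = 8.9% × (1 − 30%) = 6.2300%.
WACC = 0.3928 × 10.5478% + 0.0391 × 4.9954% + 0.3248 × 5.4250% + 0.2432 × 6.2300% = 7.6164%.

7.62%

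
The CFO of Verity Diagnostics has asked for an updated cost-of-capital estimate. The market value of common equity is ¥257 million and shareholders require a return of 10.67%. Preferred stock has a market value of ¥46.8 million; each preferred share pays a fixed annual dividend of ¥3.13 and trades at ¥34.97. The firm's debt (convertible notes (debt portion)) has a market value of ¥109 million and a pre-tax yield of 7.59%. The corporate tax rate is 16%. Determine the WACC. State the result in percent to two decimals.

Cost of preferred: Rp = 3.13 / 34.97 = 8.9505%.
Total capital V = 257 + 46.8 + 109 = 412.8.
Equity: weight = 257/412.8 = 0.6226; cost = 10.67%.
Preferred: weight = 46.8/412.8 = 0.1134; cost = 8.9505%.
Convertible notes (debt portion): weight = 109/412.8 = 0.2641; after-tax cost = 7.59% × (1 − 16%) = 6.3756%.
WACC = 0.6226 × 10.6700% + 0.1134 × 8.9505% + 0.2641 × 6.3756% = 9.3411%.

9.34%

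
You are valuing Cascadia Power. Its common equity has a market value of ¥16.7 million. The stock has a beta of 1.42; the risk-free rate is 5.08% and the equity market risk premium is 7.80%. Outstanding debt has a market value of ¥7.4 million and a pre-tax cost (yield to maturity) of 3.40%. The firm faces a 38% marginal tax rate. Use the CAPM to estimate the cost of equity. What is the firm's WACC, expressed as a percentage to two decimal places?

Cost of equity via CAPM: Re = 5.08% + 1.42 × 7.8% = 16.1560%.
Total capital V = 16.7 + 7.4 = 24.1.
Equity: weight = 16.7/24.1 = 0.6929; cost = 16.156%.
Debt: weight = 7.4/24.1 = 0.3071; after-tax cost = 3.4% × (1 − 38%) = 2.1080%.
WACC = 0.6929 × 16.1560% + 0.3071 × 2.1080% = 11.8425%.

11.84%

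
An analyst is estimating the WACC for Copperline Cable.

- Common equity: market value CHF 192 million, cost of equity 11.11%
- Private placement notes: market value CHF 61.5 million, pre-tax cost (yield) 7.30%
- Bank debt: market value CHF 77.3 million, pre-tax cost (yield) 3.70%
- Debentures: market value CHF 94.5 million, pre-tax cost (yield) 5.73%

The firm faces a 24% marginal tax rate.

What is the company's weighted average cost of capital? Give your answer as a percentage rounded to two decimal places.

7.30%

Total capital V = 192 + 61.5 + 77.3 + 94.5 = 425.3.
Equity: weight = 192/425.3 = 0.4514; cost = 11.11%.
Private placement notes: weight = 61.5/425.3 = 0.1446; after-tax cost = 7.3% × (1 − 24%) = 5.5480%.
Bank debt: weight = 77.3/425.3 = 0.1818; after-tax cost = 3.7% × (1 − 24%) = 2.8120%.
Debentures: weight = 94.5/425.3 = 0.2222; after-tax cost = 5.73% × (1 − 24%) = 4.3548%.
WACC = 0.4514 × 11.1100% + 0.1446 × 5.5480% + 0.1818 × 2.8120% + 0.2222 × 4.3548% = 7.2965%.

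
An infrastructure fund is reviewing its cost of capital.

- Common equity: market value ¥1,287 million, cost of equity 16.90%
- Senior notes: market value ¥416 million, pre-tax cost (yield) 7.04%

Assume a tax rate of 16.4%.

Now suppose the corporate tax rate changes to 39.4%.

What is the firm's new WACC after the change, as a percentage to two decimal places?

After the change:
Total capital V = 1287 + 416 = 1703.
Equity: weight = 1287/1703 = 0.7557; cost = 16.9%.
Senior notes: weight = 416/1703 = 0.2443; after-tax cost = 7.04% × (1 − 39.4%) = 4.2662%.
WACC = 0.7557 × 16.9000% + 0.2443 × 4.2662% = 13.8139%.

13.81%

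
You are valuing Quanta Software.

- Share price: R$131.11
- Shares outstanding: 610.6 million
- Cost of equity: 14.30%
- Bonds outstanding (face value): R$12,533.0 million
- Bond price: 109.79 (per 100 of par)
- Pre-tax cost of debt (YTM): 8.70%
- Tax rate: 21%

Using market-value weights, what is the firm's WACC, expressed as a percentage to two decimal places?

13.21%

Market value of equity E = 131.11 × 610.6m = 80055.766m. Market value of debt D = 12533m × 109.79/100 = 13759.9807m.
Total capital V = 80055.766 + 13759.9807 = 93815.7467.
Equity: weight = 80055.766/93815.7467 = 0.8533; cost = 14.3%.
Bonds outstanding: weight = 13759.9807/93815.7467 = 0.1467; after-tax cost = 8.7% × (1 − 21%) = 6.8730%.
WACC = 0.8533 × 14.3000% + 0.1467 × 6.8730% = 13.2107%.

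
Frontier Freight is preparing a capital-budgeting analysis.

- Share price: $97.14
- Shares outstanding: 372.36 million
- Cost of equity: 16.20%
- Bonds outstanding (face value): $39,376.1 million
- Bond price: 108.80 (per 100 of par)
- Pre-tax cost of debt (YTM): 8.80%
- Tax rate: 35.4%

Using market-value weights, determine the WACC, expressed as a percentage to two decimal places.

Market value of equity E = 97.14 × 372.36m = 36171.0504m. Market value of debt D = 39376.1m × 108.8/100 = 42841.1968m.
Total capital V = 36171.0504 + 42841.1968 = 79012.2472.
Equity: weight = 36171.0504/79012.2472 = 0.4578; cost = 16.2%.
Bonds outstanding: weight = 42841.1968/79012.2472 = 0.5422; after-tax cost = 8.8% × (1 − 35.4%) = 5.6848%.
WACC = 0.4578 × 16.2000% + 0.5422 × 5.6848% = 10.4986%.

10.50%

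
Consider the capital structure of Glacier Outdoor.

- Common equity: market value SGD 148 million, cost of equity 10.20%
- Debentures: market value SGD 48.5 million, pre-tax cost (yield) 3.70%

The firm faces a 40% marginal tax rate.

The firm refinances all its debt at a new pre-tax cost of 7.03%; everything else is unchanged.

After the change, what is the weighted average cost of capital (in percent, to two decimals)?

8.72%

After the change:
Total capital V = 148 + 48.5 = 196.5.
Equity: weight = 148/196.5 = 0.7532; cost = 10.2%.
Debentures: weight = 48.5/196.5 = 0.2468; after-tax cost = 7.03% × (1 − 40%) = 4.2180%.
WACC = 0.7532 × 10.2000% + 0.2468 × 4.2180% = 8.7235%.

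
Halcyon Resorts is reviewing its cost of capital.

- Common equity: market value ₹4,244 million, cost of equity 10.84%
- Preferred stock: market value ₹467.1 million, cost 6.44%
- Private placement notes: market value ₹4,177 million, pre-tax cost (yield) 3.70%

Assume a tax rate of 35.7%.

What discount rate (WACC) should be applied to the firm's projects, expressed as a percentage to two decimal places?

Total capital V = 4244 + 467.1 + 4177 = 8888.1.
Equity: weight = 4244/8888.1 = 0.4775; cost = 10.84%.
Preferred: weight = 467.1/8888.1 = 0.0526; cost = 6.44%.
Private placement notes: weight = 4177/8888.1 = 0.4700; after-tax cost = 3.7% × (1 − 35.7%) = 2.3791%.
WACC = 0.4775 × 10.8400% + 0.0526 × 6.4400% + 0.4700 × 2.3791% = 6.6325%.

6.63%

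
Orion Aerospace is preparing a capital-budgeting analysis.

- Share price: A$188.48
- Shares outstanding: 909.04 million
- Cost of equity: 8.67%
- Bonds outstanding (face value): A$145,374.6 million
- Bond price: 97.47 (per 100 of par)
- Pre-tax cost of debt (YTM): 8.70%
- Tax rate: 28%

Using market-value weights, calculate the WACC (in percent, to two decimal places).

7.58%

Market value of equity E = 188.48 × 909.04m = 171335.8592m. Market value of debt D = 145374.6m × 97.47/100 = 141696.62262m.
Total capital V = 171335.8592 + 141696.62262 = 313032.48182.
Equity: weight = 171335.8592/313032.48182 = 0.5473; cost = 8.67%.
Bonds outstanding: weight = 141696.62262/313032.48182 = 0.4527; after-tax cost = 8.7% × (1 − 28%) = 6.2640%.
WACC = 0.5473 × 8.6700% + 0.4527 × 6.2640% = 7.5809%.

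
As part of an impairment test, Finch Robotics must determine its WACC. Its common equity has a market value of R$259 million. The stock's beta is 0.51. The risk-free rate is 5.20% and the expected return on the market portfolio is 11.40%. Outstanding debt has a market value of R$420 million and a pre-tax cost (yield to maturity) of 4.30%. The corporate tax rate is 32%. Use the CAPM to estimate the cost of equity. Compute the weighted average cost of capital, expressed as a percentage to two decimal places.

5.00%

Market risk premium = 11.4% − 5.2% = 6.2%.
Cost of equity via CAPM: Re = 5.2% + 0.51 × 6.2% = 8.3620%.
Total capital V = 259 + 420 = 679.
Equity: weight = 259/679 = 0.3814; cost = 8.362%.
Debt: weight = 420/679 = 0.6186; after-tax cost = 4.3% × (1 − 32%) = 2.9240%.
WACC = 0.3814 × 8.3620% + 0.6186 × 2.9240% = 4.9983%.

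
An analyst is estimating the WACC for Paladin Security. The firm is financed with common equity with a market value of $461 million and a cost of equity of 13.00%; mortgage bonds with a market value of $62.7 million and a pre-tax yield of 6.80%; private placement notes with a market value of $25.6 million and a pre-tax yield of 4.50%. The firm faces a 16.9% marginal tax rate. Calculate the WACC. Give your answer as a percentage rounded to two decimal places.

11.73%

Total capital V = 461 + 62.7 + 25.6 = 549.3.
Equity: weight = 461/549.3 = 0.8392; cost = 13%.
Mortgage bonds: weight = 62.7/549.3 = 0.1141; after-tax cost = 6.8% × (1 − 16.9%) = 5.6508%.
Private placement notes: weight = 25.6/549.3 = 0.0466; after-tax cost = 4.5% × (1 − 16.9%) = 3.7395%.
WACC = 0.8392 × 13.0000% + 0.1141 × 5.6508% + 0.0466 × 3.7395% = 11.7295%.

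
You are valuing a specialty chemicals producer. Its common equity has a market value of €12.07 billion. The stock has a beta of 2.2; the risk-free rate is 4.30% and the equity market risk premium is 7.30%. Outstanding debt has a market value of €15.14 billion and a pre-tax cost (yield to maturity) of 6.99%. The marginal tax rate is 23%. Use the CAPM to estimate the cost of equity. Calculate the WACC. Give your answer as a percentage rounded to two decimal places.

Cost of equity via CAPM: Re = 4.3% + 2.2 × 7.3% = 20.3600%.
Total capital V = 12.07 + 15.14 = 27.21.
Equity: weight = 12.07/27.21 = 0.4436; cost = 20.36%.
Debt: weight = 15.14/27.21 = 0.5564; after-tax cost = 6.99% × (1 − 23%) = 5.3823%.
WACC = 0.4436 × 20.3600% + 0.5564 × 5.3823% = 12.0262%.

12.03%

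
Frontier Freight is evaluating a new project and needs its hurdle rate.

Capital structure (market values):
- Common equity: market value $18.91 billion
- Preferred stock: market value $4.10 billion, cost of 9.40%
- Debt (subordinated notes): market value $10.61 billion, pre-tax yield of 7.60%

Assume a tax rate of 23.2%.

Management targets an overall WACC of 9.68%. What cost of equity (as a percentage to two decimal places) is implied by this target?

Total capital V = 18.91 + 4.1 + 10.61 = 33.62.
Equity weight = 18.91/33.62 = 0.5625.
Preferred weight = 4.1/33.62 = 0.1220.
Subordinated notes weight = 10.61/33.62 = 0.3156.
Debt contribution = 0.3156 × 7.6% × (1 − 23.2%) = 1.8420%.
Preferred contribution = 0.1220 × 9.4% = 1.1463%.
Required equity contribution = 9.68% − 2.9884% = 6.6916%.
Re = 6.6916% / 0.5625 = 11.8970%.

11.90%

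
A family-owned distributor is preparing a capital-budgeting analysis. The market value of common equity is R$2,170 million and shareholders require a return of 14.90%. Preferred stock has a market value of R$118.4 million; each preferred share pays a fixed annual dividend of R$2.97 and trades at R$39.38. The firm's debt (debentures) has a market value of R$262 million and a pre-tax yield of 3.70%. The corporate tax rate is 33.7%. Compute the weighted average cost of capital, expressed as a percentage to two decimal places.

13.28%

Cost of preferred: Rp = 2.97 / 39.38 = 7.5419%.
Total capital V = 2170 + 118.4 + 262 = 2550.4.
Equity: weight = 2170/2550.4 = 0.8508; cost = 14.9%.
Preferred: weight = 118.4/2550.4 = 0.0464; cost = 7.5419%.
Debentures: weight = 262/2550.4 = 0.1027; after-tax cost = 3.7% × (1 − 33.7%) = 2.4531%.
WACC = 0.8508 × 14.9000% + 0.0464 × 7.5419% + 0.1027 × 2.4531% = 13.2797%.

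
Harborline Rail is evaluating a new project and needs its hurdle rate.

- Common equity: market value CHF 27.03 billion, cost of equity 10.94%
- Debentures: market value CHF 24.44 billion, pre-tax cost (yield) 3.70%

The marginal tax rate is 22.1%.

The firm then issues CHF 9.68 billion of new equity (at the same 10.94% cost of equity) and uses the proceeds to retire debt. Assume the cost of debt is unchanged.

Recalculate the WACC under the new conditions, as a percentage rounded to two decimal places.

After the change:
Total capital V = 36.71 + 14.76 = 51.47.
Equity: weight = 36.71/51.47 = 0.7132; cost = 10.94%.
Debentures: weight = 14.76/51.47 = 0.2868; after-tax cost = 3.7% × (1 − 22.1%) = 2.8823%.
WACC = 0.7132 × 10.9400% + 0.2868 × 2.8823% = 8.6293%.

8.63%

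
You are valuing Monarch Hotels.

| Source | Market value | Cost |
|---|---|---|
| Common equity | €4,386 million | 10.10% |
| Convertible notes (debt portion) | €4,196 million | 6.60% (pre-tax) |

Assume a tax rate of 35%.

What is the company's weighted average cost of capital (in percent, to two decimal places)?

7.26%

Total capital V = 4386 + 4196 = 8582.
Equity: weight = 4386/8582 = 0.5111; cost = 10.1%.
Convertible notes (debt portion): weight = 4196/8582 = 0.4889; after-tax cost = 6.6% × (1 − 35%) = 4.2900%.
WACC = 0.5111 × 10.1000% + 0.4889 × 4.2900% = 7.2593%.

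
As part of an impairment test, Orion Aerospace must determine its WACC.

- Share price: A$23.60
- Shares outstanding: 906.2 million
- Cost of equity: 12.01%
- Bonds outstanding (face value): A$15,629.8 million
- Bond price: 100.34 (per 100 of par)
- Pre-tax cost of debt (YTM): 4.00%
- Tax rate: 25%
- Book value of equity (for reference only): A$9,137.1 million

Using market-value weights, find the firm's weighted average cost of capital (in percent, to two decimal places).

Market value of equity E = 23.6 × 906.2m = 21386.32m. Market value of debt D = 15629.8m × 100.34/100 = 15682.94132m.
Total capital V = 21386.32 + 15682.94132 = 37069.26132.
Equity: weight = 21386.32/37069.26132 = 0.5769; cost = 12.01%.
Bonds outstanding: weight = 15682.94132/37069.26132 = 0.4231; after-tax cost = 4% × (1 − 25%) = 3.0000%.
WACC = 0.5769 × 12.0100% + 0.4231 × 3.0000% = 8.1981%.

8.20%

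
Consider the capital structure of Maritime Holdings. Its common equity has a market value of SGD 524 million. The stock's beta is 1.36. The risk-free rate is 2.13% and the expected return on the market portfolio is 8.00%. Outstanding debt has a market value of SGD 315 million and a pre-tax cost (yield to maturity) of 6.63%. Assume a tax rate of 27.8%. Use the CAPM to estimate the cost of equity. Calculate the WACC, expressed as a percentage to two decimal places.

8.11%

Market risk premium = 8.0% − 2.13% = 5.87%.
Cost of equity via CAPM: Re = 2.13% + 1.36 × 5.87% = 10.1132%.
Total capital V = 524 + 315 = 839.
Equity: weight = 524/839 = 0.6246; cost = 10.1132%.
Debt: weight = 315/839 = 0.3754; after-tax cost = 6.63% × (1 − 27.8%) = 4.7869%.
WACC = 0.6246 × 10.1132% + 0.3754 × 4.7869% = 8.1134%.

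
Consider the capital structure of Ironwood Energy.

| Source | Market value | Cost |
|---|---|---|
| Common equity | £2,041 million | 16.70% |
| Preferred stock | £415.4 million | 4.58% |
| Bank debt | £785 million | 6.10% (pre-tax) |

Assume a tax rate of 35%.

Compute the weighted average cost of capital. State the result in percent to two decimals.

12.06%

Total capital V = 2041 + 415.4 + 785 = 3241.4.
Equity: weight = 2041/3241.4 = 0.6297; cost = 16.7%.
Preferred: weight = 415.4/3241.4 = 0.1282; cost = 4.58%.
Bank debt: weight = 785/3241.4 = 0.2422; after-tax cost = 6.1% × (1 − 35%) = 3.9650%.
WACC = 0.6297 × 16.7000% + 0.1282 × 4.5800% + 0.2422 × 3.9650% = 12.0626%.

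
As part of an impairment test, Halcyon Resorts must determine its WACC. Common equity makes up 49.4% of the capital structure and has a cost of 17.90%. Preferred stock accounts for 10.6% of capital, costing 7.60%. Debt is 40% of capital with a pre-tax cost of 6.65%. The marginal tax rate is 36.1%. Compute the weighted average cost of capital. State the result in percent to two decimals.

After-tax cost of debt = 6.65% × (1 − 36.1%) = 4.2494%.
WACC = 0.494 × 17.9000% + 0.106 × 7.6000% + 0.400 × 4.2494% = 11.3479%.

11.35%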